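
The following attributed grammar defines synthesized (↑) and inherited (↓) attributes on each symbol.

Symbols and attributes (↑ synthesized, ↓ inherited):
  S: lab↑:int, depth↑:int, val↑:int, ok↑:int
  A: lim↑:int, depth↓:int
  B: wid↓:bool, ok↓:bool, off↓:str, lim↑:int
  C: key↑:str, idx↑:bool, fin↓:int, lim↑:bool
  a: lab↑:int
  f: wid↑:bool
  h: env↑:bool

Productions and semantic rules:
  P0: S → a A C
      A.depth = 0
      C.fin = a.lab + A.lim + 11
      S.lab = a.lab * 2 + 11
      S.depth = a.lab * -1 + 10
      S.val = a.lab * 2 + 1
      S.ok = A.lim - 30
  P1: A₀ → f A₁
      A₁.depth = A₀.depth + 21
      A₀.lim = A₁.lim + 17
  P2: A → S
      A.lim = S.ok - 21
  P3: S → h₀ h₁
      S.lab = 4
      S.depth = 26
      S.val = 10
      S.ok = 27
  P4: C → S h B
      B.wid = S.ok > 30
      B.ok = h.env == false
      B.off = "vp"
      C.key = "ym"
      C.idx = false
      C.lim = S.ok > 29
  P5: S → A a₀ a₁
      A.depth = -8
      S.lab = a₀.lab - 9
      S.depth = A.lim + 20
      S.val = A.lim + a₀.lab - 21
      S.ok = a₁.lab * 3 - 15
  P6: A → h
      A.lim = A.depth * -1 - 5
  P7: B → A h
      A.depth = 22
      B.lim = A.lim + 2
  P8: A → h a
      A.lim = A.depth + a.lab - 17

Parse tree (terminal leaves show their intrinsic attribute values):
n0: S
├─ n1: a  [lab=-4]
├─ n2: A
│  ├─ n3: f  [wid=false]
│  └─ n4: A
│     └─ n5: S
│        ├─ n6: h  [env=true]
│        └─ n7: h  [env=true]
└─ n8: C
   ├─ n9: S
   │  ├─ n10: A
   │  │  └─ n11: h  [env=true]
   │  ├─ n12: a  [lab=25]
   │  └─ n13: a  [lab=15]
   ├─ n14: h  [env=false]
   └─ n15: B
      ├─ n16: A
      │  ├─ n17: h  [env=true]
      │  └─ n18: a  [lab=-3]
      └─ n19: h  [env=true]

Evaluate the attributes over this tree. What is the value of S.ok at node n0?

-7

1. n1.lab = -4  [terminal]
2. n2.depth = 0  [0]
3. n3.wid = false  [terminal]
4. n4.depth = 21  [A₀.depth + 21]
5. n6.env = true  [terminal]
6. n7.env = true  [terminal]
7. n5.lab = 4  [4]
8. n5.depth = 26  [26]
9. n5.val = 10  [10]
10. n5.ok = 27  [27]
11. n4.lim = 6  [S.ok - 21]
12. n2.lim = 23  [A₁.lim + 17]
13. n8.fin = 30  [a.lab + A.lim + 11]
14. n10.depth = -8  [-8]
15. n11.env = true  [terminal]
16. n10.lim = 3  [A.depth * -1 - 5]
17. n12.lab = 25  [terminal]
18. n13.lab = 15  [terminal]
19. n9.lab = 16  [a₀.lab - 9]
20. n9.depth = 23  [A.lim + 20]
21. n9.val = 7  [A.lim + a₀.lab - 21]
22. n9.ok = 30  [a₁.lab * 3 - 15]
23. n14.env = false  [terminal]
24. n15.wid = false  [S.ok > 30]
25. n15.ok = true  [h.env == false]
26. n15.off = "vp"  ["vp"]
27. n16.depth = 22  [22]
28. n17.env = true  [terminal]
29. n18.lab = -3  [terminal]
30. n16.lim = 2  [A.depth + a.lab - 17]
31. n19.env = true  [terminal]
32. n15.lim = 4  [A.lim + 2]
33. n8.key = "ym"  ["ym"]
34. n8.idx = false  [false]
35. n8.lim = true  [S.ok > 29]
36. n0.lab = 3  [a.lab * 2 + 11]
37. n0.depth = 14  [a.lab * -1 + 10]
38. n0.val = -7  [a.lab * 2 + 1]
39. n0.ok = -7  [A.lim - 30]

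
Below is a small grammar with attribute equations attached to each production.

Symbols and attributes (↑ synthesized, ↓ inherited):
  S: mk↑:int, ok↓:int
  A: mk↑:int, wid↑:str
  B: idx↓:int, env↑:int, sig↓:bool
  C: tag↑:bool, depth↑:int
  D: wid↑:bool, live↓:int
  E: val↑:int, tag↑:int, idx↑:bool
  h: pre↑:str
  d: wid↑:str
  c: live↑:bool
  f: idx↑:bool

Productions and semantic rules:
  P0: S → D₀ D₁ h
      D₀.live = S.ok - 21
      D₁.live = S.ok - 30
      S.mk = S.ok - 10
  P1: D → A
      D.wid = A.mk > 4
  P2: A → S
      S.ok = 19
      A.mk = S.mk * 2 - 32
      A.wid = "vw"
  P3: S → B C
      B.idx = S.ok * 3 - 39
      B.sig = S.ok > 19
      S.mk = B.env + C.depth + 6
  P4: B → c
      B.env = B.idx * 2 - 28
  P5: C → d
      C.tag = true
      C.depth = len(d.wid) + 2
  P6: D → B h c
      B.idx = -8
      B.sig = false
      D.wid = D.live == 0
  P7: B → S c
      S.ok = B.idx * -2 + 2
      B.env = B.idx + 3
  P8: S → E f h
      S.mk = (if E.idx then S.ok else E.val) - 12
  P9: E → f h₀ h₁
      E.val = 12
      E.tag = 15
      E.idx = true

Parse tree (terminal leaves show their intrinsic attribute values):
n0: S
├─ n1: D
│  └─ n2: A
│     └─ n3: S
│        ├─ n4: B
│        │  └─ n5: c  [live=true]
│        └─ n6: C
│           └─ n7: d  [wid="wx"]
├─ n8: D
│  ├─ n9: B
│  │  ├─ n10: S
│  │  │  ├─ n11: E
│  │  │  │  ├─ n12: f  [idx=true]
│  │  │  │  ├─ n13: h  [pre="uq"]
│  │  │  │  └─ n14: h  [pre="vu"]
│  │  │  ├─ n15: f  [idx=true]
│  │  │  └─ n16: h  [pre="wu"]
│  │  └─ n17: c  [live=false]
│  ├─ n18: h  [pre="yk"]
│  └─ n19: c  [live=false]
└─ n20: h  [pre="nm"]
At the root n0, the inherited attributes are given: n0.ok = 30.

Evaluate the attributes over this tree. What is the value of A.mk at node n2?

4

1. n0.ok = 30  [given at root]
2. n1.live = 9  [S.ok - 21]
3. n3.ok = 19  [19]
4. n4.idx = 18  [S.ok * 3 - 39]
5. n4.sig = false  [S.ok > 19]
6. n5.live = true  [terminal]
7. n4.env = 8  [B.idx * 2 - 28]
8. n7.wid = "wx"  [terminal]
9. n6.tag = true  [true]
10. n6.depth = 4  [len(d.wid) + 2]
11. n3.mk = 18  [B.env + C.depth + 6]
12. n2.mk = 4  [S.mk * 2 - 32]
13. n2.wid = "vw"  ["vw"]
14. n1.wid = false  [A.mk > 4]
15. n8.live = 0  [S.ok - 30]
16. n9.idx = -8  [-8]
17. n9.sig = false  [false]
18. n10.ok = 18  [B.idx * -2 + 2]
19. n12.idx = true  [terminal]
20. n13.pre = "uq"  [terminal]
21. n14.pre = "vu"  [terminal]
22. n11.val = 12  [12]
23. n11.tag = 15  [15]
24. n11.idx = true  [true]
25. n15.idx = true  [terminal]
26. n16.pre = "wu"  [terminal]
27. n10.mk = 6  [(if E.idx then S.ok else E.val) - 12]
28. n17.live = false  [terminal]
29. n9.env = -5  [B.idx + 3]
30. n18.pre = "yk"  [terminal]
31. n19.live = false  [terminal]
32. n8.wid = true  [D.live == 0]
33. n20.pre = "nm"  [terminal]
34. n0.mk = 20  [S.ok - 10]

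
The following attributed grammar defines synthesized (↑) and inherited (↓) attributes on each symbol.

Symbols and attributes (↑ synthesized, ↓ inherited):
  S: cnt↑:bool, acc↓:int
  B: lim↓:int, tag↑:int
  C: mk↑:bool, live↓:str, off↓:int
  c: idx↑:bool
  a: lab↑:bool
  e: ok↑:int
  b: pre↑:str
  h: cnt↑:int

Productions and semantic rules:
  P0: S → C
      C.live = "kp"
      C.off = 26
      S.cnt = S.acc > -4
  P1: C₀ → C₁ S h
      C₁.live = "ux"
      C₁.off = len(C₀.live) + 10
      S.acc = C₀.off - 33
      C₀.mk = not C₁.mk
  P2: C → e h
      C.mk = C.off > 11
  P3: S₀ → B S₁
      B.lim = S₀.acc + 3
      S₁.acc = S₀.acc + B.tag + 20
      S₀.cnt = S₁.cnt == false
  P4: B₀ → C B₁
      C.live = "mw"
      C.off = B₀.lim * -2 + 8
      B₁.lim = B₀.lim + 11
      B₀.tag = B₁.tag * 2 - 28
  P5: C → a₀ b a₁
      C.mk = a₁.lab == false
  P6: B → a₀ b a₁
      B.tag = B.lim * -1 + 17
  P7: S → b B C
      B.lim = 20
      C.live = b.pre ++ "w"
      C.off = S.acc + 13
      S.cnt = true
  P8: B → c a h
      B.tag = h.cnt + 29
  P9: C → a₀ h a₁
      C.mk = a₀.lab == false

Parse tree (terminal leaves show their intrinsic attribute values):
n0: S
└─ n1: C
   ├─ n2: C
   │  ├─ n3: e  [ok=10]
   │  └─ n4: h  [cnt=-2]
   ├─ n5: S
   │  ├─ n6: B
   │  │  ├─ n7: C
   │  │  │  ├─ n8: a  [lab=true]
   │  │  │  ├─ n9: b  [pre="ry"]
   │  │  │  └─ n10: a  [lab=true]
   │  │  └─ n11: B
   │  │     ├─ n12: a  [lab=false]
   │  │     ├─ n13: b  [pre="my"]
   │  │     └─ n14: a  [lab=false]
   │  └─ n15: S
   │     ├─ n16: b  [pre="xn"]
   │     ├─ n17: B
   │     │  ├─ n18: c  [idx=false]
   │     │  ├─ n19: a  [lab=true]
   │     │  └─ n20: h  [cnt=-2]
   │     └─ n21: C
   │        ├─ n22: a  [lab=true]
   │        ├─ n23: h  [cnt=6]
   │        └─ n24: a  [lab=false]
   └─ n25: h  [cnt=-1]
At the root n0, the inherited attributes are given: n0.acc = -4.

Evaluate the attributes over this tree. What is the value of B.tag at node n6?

-8

1. n0.acc = -4  [given at root]
2. n1.live = "kp"  ["kp"]
3. n1.off = 26  [26]
4. n2.live = "ux"  ["ux"]
5. n2.off = 12  [len(C₀.live) + 10]
6. n3.ok = 10  [terminal]
7. n4.cnt = -2  [terminal]
8. n2.mk = true  [C.off > 11]
9. n5.acc = -7  [C₀.off - 33]
10. n6.lim = -4  [S₀.acc + 3]
11. n7.live = "mw"  ["mw"]
12. n7.off = 16  [B₀.lim * -2 + 8]
13. n8.lab = true  [terminal]
14. n9.pre = "ry"  [terminal]
15. n10.lab = true  [terminal]
16. n7.mk = false  [a₁.lab == false]
17. n11.lim = 7  [B₀.lim + 11]
18. n12.lab = false  [terminal]
19. n13.pre = "my"  [terminal]
20. n14.lab = false  [terminal]
21. n11.tag = 10  [B.lim * -1 + 17]
22. n6.tag = -8  [B₁.tag * 2 - 28]
23. n15.acc = 5  [S₀.acc + B.tag + 20]
24. n16.pre = "xn"  [terminal]
25. n17.lim = 20  [20]
26. n18.idx = false  [terminal]
27. n19.lab = true  [terminal]
28. n20.cnt = -2  [terminal]
29. n17.tag = 27  [h.cnt + 29]
30. n21.live = "xnw"  [b.pre ++ "w"]
31. n21.off = 18  [S.acc + 13]
32. n22.lab = true  [terminal]
33. n23.cnt = 6  [terminal]
34. n24.lab = false  [terminal]
35. n21.mk = false  [a₀.lab == false]
36. n15.cnt = true  [true]
37. n5.cnt = false  [S₁.cnt == false]
38. n25.cnt = -1  [terminal]
39. n1.mk = false  [not C₁.mk]
40. n0.cnt = false  [S.acc > -4]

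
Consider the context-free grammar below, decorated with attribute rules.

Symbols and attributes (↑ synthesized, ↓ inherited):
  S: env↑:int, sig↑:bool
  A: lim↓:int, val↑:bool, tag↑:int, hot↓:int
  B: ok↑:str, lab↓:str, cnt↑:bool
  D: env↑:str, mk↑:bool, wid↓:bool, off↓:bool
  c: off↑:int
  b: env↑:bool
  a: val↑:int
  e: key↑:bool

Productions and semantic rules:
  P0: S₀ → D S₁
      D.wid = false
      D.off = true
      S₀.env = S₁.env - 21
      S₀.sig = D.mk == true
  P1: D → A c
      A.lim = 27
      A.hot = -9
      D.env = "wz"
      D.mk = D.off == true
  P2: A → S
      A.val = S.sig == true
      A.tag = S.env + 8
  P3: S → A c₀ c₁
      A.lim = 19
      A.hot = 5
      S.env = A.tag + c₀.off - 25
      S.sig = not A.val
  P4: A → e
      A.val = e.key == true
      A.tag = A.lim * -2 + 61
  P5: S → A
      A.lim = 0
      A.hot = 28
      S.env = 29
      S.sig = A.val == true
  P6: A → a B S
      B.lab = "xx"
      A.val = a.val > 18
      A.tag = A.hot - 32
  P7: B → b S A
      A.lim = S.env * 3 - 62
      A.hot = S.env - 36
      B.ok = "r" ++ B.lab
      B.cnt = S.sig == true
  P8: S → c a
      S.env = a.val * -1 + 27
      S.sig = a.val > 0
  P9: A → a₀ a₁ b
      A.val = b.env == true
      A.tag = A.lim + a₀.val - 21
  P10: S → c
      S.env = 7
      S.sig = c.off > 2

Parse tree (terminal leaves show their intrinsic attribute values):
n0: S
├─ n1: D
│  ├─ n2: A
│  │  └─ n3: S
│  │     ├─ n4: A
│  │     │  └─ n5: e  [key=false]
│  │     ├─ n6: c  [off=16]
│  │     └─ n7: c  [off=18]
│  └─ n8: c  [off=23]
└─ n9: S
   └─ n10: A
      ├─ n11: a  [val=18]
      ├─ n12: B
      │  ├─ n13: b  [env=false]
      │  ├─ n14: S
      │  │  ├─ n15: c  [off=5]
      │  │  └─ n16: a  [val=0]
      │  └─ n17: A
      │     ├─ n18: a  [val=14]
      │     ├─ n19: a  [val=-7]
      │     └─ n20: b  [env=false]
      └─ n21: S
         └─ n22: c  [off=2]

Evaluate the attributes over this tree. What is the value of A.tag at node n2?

1. n1.wid = false  [false]
2. n1.off = true  [true]
3. n2.lim = 27  [27]
4. n2.hot = -9  [-9]
5. n4.lim = 19  [19]
6. n4.hot = 5  [5]
7. n5.key = false  [terminal]
8. n4.val = false  [e.key == true]
9. n4.tag = 23  [A.lim * -2 + 61]
10. n6.off = 16  [terminal]
11. n7.off = 18  [terminal]
12. n3.env = 14  [A.tag + c₀.off - 25]
13. n3.sig = true  [not A.val]
14. n2.val = true  [S.sig == true]
15. n2.tag = 22  [S.env + 8]
16. n8.off = 23  [terminal]
17. n1.env = "wz"  ["wz"]
18. n1.mk = true  [D.off == true]
19. n10.lim = 0  [0]
20. n10.hot = 28  [28]
21. n11.val = 18  [terminal]
22. n12.lab = "xx"  ["xx"]
23. n13.env = false  [terminal]
24. n15.off = 5  [terminal]
25. n16.val = 0  [terminal]
26. n14.env = 27  [a.val * -1 + 27]
27. n14.sig = false  [a.val > 0]
28. n17.lim = 19  [S.env * 3 - 62]
29. n17.hot = -9  [S.env - 36]
30. n18.val = 14  [terminal]
31. n19.val = -7  [terminal]
32. n20.env = false  [terminal]
33. n17.val = false  [b.env == true]
34. n17.tag = 12  [A.lim + a₀.val - 21]
35. n12.ok = "rxx"  ["r" ++ B.lab]
36. n12.cnt = false  [S.sig == true]
37. n22.off = 2  [terminal]
38. n21.env = 7  [7]
39. n21.sig = false  [c.off > 2]
40. n10.val = false  [a.val > 18]
41. n10.tag = -4  [A.hot - 32]
42. n9.env = 29  [29]
43. n9.sig = false  [A.val == true]
44. n0.env = 8  [S₁.env - 21]
45. n0.sig = true  [D.mk == true]

22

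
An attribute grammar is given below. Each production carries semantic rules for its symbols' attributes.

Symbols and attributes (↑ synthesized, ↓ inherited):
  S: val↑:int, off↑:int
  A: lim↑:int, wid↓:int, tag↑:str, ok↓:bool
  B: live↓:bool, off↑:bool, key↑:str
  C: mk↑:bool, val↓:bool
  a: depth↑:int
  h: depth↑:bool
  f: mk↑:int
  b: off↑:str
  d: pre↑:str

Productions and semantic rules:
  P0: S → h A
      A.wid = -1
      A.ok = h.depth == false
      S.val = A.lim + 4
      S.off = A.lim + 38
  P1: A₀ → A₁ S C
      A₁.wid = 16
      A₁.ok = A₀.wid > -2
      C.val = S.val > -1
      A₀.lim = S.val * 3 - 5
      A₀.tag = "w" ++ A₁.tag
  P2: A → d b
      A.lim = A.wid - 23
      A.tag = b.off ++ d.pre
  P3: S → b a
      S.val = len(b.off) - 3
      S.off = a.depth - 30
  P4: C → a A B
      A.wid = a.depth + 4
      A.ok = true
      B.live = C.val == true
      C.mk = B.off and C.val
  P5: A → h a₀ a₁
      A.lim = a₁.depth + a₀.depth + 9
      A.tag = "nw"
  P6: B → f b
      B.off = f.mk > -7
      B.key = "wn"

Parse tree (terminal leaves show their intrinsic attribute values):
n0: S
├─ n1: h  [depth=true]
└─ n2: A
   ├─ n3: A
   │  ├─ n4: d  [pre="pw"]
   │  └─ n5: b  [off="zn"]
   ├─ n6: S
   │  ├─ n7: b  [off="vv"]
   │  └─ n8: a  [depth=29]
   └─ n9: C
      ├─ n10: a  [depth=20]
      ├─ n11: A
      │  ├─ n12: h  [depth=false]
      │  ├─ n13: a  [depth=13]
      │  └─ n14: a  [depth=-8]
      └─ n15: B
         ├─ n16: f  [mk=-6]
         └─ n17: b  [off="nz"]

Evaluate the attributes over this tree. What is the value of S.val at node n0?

1. n1.depth = true  [terminal]
2. n2.wid = -1  [-1]
3. n2.ok = false  [h.depth == false]
4. n3.wid = 16  [16]
5. n3.ok = true  [A₀.wid > -2]
6. n4.pre = "pw"  [terminal]
7. n5.off = "zn"  [terminal]
8. n3.lim = -7  [A.wid - 23]
9. n3.tag = "znpw"  [b.off ++ d.pre]
10. n7.off = "vv"  [terminal]
11. n8.depth = 29  [terminal]
12. n6.val = -1  [len(b.off) - 3]
13. n6.off = -1  [a.depth - 30]
14. n9.val = false  [S.val > -1]
15. n10.depth = 20  [terminal]
16. n11.wid = 24  [a.depth + 4]
17. n11.ok = true  [true]
18. n12.depth = false  [terminal]
19. n13.depth = 13  [terminal]
20. n14.depth = -8  [terminal]
21. n11.lim = 14  [a₁.depth + a₀.depth + 9]
22. n11.tag = "nw"  ["nw"]
23. n15.live = false  [C.val == true]
24. n16.mk = -6  [terminal]
25. n17.off = "nz"  [terminal]
26. n15.off = true  [f.mk > -7]
27. n15.key = "wn"  ["wn"]
28. n9.mk = false  [B.off and C.val]
29. n2.lim = -8  [S.val * 3 - 5]
30. n2.tag = "wznpw"  ["w" ++ A₁.tag]
31. n0.val = -4  [A.lim + 4]
32. n0.off = 30  [A.lim + 38]

-4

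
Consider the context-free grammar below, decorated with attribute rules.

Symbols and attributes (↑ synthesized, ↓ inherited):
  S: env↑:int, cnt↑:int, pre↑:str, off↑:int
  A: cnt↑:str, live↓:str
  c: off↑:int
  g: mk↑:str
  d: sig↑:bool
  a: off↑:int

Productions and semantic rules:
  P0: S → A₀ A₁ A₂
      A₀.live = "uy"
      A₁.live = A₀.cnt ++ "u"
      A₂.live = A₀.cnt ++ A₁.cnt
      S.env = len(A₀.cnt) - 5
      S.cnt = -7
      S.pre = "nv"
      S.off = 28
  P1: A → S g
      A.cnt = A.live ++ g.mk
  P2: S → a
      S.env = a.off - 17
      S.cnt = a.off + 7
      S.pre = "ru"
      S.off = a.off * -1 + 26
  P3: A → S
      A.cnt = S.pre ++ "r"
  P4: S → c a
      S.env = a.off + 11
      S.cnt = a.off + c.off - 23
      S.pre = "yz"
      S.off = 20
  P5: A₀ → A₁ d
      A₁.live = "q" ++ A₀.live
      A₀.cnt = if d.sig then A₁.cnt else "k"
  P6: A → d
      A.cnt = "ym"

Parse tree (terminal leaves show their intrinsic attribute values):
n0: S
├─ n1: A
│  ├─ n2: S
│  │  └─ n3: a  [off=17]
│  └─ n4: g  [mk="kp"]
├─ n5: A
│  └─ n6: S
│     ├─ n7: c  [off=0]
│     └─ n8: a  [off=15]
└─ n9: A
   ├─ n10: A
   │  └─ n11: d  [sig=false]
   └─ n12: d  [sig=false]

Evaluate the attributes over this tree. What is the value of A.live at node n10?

1. n1.live = "uy"  ["uy"]
2. n3.off = 17  [terminal]
3. n2.env = 0  [a.off - 17]
4. n2.cnt = 24  [a.off + 7]
5. n2.pre = "ru"  ["ru"]
6. n2.off = 9  [a.off * -1 + 26]
7. n4.mk = "kp"  [terminal]
8. n1.cnt = "uykp"  [A.live ++ g.mk]
9. n5.live = "uykpu"  [A₀.cnt ++ "u"]
10. n7.off = 0  [terminal]
11. n8.off = 15  [terminal]
12. n6.env = 26  [a.off + 11]
13. n6.cnt = -8  [a.off + c.off - 23]
14. n6.pre = "yz"  ["yz"]
15. n6.off = 20  [20]
16. n5.cnt = "yzr"  [S.pre ++ "r"]
17. n9.live = "uykpyzr"  [A₀.cnt ++ A₁.cnt]
18. n10.live = "quykpyzr"  ["q" ++ A₀.live]
19. n11.sig = false  [terminal]
20. n10.cnt = "ym"  ["ym"]
21. n12.sig = false  [terminal]
22. n9.cnt = "k"  [if d.sig then A₁.cnt else "k"]
23. n0.env = -1  [len(A₀.cnt) - 5]
24. n0.cnt = -7  [-7]
25. n0.pre = "nv"  ["nv"]
26. n0.off = 28  [28]

"quykpyzr"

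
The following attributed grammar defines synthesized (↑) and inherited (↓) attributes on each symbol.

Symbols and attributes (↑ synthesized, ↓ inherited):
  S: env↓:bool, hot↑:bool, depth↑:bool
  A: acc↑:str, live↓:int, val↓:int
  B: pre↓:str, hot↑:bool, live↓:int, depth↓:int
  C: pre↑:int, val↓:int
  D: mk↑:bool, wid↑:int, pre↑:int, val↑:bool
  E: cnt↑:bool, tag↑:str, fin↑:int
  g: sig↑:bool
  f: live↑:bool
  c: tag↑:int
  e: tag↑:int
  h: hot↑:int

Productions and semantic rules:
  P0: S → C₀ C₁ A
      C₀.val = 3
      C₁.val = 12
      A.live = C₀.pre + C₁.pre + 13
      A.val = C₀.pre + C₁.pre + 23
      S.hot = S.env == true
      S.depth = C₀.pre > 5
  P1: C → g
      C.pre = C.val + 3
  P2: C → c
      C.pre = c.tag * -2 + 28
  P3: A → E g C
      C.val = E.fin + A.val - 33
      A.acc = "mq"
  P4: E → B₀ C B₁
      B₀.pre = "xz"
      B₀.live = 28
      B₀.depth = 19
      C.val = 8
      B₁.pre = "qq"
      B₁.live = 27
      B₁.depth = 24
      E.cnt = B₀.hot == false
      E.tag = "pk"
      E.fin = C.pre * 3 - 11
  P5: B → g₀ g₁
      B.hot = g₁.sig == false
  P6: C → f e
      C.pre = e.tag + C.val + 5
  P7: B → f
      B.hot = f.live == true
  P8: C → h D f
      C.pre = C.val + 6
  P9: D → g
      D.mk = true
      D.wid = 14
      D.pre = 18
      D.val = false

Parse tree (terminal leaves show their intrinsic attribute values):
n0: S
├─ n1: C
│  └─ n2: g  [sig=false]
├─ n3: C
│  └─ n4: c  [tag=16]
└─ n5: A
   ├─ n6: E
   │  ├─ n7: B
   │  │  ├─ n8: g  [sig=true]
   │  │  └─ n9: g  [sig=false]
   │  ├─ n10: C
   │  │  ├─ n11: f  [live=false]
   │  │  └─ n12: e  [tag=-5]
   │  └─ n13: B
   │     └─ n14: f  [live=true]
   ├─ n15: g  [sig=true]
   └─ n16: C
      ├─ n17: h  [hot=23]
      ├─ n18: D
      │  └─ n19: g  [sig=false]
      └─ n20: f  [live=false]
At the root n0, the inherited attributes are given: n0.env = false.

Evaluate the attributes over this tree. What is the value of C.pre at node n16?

1. n0.env = false  [given at root]
2. n1.val = 3  [3]
3. n2.sig = false  [terminal]
4. n1.pre = 6  [C.val + 3]
5. n3.val = 12  [12]
6. n4.tag = 16  [terminal]
7. n3.pre = -4  [c.tag * -2 + 28]
8. n5.live = 15  [C₀.pre + C₁.pre + 13]
9. n5.val = 25  [C₀.pre + C₁.pre + 23]
10. n7.pre = "xz"  ["xz"]
11. n7.live = 28  [28]
12. n7.depth = 19  [19]
13. n8.sig = true  [terminal]
14. n9.sig = false  [terminal]
15. n7.hot = true  [g₁.sig == false]
16. n10.val = 8  [8]
17. n11.live = false  [terminal]
18. n12.tag = -5  [terminal]
19. n10.pre = 8  [e.tag + C.val + 5]
20. n13.pre = "qq"  ["qq"]
21. n13.live = 27  [27]
22. n13.depth = 24  [24]
23. n14.live = true  [terminal]
24. n13.hot = true  [f.live == true]
25. n6.cnt = false  [B₀.hot == false]
26. n6.tag = "pk"  ["pk"]
27. n6.fin = 13  [C.pre * 3 - 11]
28. n15.sig = true  [terminal]
29. n16.val = 5  [E.fin + A.val - 33]
30. n17.hot = 23  [terminal]
31. n19.sig = false  [terminal]
32. n18.mk = true  [true]
33. n18.wid = 14  [14]
34. n18.pre = 18  [18]
35. n18.val = false  [false]
36. n20.live = false  [terminal]
37. n16.pre = 11  [C.val + 6]
38. n5.acc = "mq"  ["mq"]
39. n0.hot = false  [S.env == true]
40. n0.depth = true  [C₀.pre > 5]

11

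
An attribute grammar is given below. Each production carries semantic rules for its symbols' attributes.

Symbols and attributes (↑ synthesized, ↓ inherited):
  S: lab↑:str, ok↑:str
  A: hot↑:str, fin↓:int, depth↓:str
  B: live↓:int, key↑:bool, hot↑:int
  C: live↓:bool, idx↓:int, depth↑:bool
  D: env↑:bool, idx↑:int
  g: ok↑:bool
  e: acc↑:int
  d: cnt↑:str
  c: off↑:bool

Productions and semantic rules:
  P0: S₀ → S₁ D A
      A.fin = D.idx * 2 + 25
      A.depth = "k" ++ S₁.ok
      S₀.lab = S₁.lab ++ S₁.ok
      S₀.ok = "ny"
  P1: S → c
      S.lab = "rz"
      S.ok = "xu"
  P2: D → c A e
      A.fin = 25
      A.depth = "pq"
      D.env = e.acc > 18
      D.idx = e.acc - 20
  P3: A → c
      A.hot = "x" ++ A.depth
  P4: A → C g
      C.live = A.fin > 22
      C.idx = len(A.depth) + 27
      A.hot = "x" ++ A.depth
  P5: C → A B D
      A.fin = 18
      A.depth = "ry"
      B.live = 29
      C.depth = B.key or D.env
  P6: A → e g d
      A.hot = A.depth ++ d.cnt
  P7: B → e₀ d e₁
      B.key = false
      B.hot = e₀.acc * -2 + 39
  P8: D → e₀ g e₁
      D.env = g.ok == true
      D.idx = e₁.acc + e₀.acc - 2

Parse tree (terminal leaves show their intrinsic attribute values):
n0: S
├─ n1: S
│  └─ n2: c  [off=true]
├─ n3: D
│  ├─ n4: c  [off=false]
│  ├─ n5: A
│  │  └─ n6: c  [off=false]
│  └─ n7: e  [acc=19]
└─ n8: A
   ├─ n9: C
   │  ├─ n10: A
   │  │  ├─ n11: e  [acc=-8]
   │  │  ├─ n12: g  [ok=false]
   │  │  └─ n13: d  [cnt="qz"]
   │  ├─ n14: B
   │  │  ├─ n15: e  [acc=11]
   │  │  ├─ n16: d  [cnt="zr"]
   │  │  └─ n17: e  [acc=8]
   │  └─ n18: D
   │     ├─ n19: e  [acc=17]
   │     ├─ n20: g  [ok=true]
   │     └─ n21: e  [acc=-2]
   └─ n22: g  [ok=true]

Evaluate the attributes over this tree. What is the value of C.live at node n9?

1. n2.off = true  [terminal]
2. n1.lab = "rz"  ["rz"]
3. n1.ok = "xu"  ["xu"]
4. n4.off = false  [terminal]
5. n5.fin = 25  [25]
6. n5.depth = "pq"  ["pq"]
7. n6.off = false  [terminal]
8. n5.hot = "xpq"  ["x" ++ A.depth]
9. n7.acc = 19  [terminal]
10. n3.env = true  [e.acc > 18]
11. n3.idx = -1  [e.acc - 20]
12. n8.fin = 23  [D.idx * 2 + 25]
13. n8.depth = "kxu"  ["k" ++ S₁.ok]
14. n9.live = true  [A.fin > 22]
15. n9.idx = 30  [len(A.depth) + 27]
16. n10.fin = 18  [18]
17. n10.depth = "ry"  ["ry"]
18. n11.acc = -8  [terminal]
19. n12.ok = false  [terminal]
20. n13.cnt = "qz"  [terminal]
21. n10.hot = "ryqz"  [A.depth ++ d.cnt]
22. n14.live = 29  [29]
23. n15.acc = 11  [terminal]
24. n16.cnt = "zr"  [terminal]
25. n17.acc = 8  [terminal]
26. n14.key = false  [false]
27. n14.hot = 17  [e₀.acc * -2 + 39]
28. n19.acc = 17  [terminal]
29. n20.ok = true  [terminal]
30. n21.acc = -2  [terminal]
31. n18.env = true  [g.ok == true]
32. n18.idx = 13  [e₁.acc + e₀.acc - 2]
33. n9.depth = true  [B.key or D.env]
34. n22.ok = true  [terminal]
35. n8.hot = "xkxu"  ["x" ++ A.depth]
36. n0.lab = "rzxu"  [S₁.lab ++ S₁.ok]
37. n0.ok = "ny"  ["ny"]

true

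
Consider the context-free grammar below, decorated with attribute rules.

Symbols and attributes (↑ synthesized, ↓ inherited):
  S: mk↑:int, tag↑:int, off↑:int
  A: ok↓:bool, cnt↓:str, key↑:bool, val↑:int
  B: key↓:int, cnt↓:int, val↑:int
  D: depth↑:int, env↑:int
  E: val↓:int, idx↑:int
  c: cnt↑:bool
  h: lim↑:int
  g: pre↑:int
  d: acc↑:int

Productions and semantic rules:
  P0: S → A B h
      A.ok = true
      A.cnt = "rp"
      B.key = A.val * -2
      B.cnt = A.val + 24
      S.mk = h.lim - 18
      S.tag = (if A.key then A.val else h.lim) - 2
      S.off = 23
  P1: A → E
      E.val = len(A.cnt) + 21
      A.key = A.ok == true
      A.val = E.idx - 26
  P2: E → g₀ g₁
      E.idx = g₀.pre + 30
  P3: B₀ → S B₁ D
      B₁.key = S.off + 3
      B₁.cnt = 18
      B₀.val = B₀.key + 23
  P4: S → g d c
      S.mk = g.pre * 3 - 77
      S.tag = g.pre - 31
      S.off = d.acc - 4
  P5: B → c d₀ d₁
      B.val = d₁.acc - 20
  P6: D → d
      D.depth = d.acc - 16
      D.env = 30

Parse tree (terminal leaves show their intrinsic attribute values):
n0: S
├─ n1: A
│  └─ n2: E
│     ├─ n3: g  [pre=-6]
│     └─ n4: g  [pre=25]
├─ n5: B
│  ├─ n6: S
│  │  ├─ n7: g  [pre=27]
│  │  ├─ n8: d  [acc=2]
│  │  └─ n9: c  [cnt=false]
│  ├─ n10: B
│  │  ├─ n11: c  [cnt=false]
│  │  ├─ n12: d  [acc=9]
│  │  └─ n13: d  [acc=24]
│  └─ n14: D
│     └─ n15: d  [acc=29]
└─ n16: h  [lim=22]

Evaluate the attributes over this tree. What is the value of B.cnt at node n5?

1. n1.ok = true  [true]
2. n1.cnt = "rp"  ["rp"]
3. n2.val = 23  [len(A.cnt) + 21]
4. n3.pre = -6  [terminal]
5. n4.pre = 25  [terminal]
6. n2.idx = 24  [g₀.pre + 30]
7. n1.key = true  [A.ok == true]
8. n1.val = -2  [E.idx - 26]
9. n5.key = 4  [A.val * -2]
10. n5.cnt = 22  [A.val + 24]
11. n7.pre = 27  [terminal]
12. n8.acc = 2  [terminal]
13. n9.cnt = false  [terminal]
14. n6.mk = 4  [g.pre * 3 - 77]
15. n6.tag = -4  [g.pre - 31]
16. n6.off = -2  [d.acc - 4]
17. n10.key = 1  [S.off + 3]
18. n10.cnt = 18  [18]
19. n11.cnt = false  [terminal]
20. n12.acc = 9  [terminal]
21. n13.acc = 24  [terminal]
22. n10.val = 4  [d₁.acc - 20]
23. n15.acc = 29  [terminal]
24. n14.depth = 13  [d.acc - 16]
25. n14.env = 30  [30]
26. n5.val = 27  [B₀.key + 23]
27. n16.lim = 22  [terminal]
28. n0.mk = 4  [h.lim - 18]
29. n0.tag = -4  [(if A.key then A.val else h.lim) - 2]
30. n0.off = 23  [23]

22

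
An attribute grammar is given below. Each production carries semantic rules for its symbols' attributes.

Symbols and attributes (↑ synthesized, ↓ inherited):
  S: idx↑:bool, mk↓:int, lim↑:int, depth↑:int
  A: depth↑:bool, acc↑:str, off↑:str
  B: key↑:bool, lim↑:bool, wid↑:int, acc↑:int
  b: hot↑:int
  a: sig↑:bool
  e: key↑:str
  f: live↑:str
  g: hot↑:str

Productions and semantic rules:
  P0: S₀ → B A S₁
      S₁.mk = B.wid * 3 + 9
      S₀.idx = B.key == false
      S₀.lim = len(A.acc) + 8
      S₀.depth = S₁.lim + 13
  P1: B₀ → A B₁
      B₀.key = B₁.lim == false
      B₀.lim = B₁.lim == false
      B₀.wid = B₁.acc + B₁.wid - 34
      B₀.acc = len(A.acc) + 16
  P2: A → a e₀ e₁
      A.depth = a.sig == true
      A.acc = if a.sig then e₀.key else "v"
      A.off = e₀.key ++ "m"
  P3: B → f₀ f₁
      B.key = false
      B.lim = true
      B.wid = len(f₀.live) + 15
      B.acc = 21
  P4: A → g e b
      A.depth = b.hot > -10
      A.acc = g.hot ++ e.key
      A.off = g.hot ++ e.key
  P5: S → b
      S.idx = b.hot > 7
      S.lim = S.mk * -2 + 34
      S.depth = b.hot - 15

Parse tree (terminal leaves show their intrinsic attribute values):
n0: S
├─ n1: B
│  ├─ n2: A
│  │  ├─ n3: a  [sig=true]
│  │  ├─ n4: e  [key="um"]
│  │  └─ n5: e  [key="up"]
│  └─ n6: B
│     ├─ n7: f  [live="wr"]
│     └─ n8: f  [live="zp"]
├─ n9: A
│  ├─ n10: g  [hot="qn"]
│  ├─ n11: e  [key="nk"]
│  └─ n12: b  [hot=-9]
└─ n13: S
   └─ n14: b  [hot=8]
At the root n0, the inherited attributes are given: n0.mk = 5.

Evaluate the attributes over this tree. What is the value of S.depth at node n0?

1. n0.mk = 5  [given at root]
2. n3.sig = true  [terminal]
3. n4.key = "um"  [terminal]
4. n5.key = "up"  [terminal]
5. n2.depth = true  [a.sig == true]
6. n2.acc = "um"  [if a.sig then e₀.key else "v"]
7. n2.off = "umm"  [e₀.key ++ "m"]
8. n7.live = "wr"  [terminal]
9. n8.live = "zp"  [terminal]
10. n6.key = false  [false]
11. n6.lim = true  [true]
12. n6.wid = 17  [len(f₀.live) + 15]
13. n6.acc = 21  [21]
14. n1.key = false  [B₁.lim == false]
15. n1.lim = false  [B₁.lim == false]
16. n1.wid = 4  [B₁.acc + B₁.wid - 34]
17. n1.acc = 18  [len(A.acc) + 16]
18. n10.hot = "qn"  [terminal]
19. n11.key = "nk"  [terminal]
20. n12.hot = -9  [terminal]
21. n9.depth = true  [b.hot > -10]
22. n9.acc = "qnnk"  [g.hot ++ e.key]
23. n9.off = "qnnk"  [g.hot ++ e.key]
24. n13.mk = 21  [B.wid * 3 + 9]
25. n14.hot = 8  [terminal]
26. n13.idx = true  [b.hot > 7]
27. n13.lim = -8  [S.mk * -2 + 34]
28. n13.depth = -7  [b.hot - 15]
29. n0.idx = true  [B.key == false]
30. n0.lim = 12  [len(A.acc) + 8]
31. n0.depth = 5  [S₁.lim + 13]

5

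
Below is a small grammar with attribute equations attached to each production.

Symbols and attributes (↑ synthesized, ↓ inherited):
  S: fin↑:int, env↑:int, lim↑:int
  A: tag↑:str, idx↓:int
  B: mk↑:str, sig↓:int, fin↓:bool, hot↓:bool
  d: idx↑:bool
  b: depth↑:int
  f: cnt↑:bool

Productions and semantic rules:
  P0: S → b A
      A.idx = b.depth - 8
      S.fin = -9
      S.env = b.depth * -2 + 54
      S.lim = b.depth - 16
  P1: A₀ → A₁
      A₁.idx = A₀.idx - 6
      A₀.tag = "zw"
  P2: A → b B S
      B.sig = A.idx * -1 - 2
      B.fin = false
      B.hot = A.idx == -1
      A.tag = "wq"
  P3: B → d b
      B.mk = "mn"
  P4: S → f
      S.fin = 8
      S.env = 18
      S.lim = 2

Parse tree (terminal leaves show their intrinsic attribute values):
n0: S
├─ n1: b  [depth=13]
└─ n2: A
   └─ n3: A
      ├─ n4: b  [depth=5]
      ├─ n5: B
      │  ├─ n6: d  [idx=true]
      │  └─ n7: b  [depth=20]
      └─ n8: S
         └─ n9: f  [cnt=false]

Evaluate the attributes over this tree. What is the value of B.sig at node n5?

1. n1.depth = 13  [terminal]
2. n2.idx = 5  [b.depth - 8]
3. n3.idx = -1  [A₀.idx - 6]
4. n4.depth = 5  [terminal]
5. n5.sig = -1  [A.idx * -1 - 2]
6. n5.fin = false  [false]
7. n5.hot = true  [A.idx == -1]
8. n6.idx = true  [terminal]
9. n7.depth = 20  [terminal]
10. n5.mk = "mn"  ["mn"]
11. n9.cnt = false  [terminal]
12. n8.fin = 8  [8]
13. n8.env = 18  [18]
14. n8.lim = 2  [2]
15. n3.tag = "wq"  ["wq"]
16. n2.tag = "zw"  ["zw"]
17. n0.fin = -9  [-9]
18. n0.env = 28  [b.depth * -2 + 54]
19. n0.lim = -3  [b.depth - 16]

-1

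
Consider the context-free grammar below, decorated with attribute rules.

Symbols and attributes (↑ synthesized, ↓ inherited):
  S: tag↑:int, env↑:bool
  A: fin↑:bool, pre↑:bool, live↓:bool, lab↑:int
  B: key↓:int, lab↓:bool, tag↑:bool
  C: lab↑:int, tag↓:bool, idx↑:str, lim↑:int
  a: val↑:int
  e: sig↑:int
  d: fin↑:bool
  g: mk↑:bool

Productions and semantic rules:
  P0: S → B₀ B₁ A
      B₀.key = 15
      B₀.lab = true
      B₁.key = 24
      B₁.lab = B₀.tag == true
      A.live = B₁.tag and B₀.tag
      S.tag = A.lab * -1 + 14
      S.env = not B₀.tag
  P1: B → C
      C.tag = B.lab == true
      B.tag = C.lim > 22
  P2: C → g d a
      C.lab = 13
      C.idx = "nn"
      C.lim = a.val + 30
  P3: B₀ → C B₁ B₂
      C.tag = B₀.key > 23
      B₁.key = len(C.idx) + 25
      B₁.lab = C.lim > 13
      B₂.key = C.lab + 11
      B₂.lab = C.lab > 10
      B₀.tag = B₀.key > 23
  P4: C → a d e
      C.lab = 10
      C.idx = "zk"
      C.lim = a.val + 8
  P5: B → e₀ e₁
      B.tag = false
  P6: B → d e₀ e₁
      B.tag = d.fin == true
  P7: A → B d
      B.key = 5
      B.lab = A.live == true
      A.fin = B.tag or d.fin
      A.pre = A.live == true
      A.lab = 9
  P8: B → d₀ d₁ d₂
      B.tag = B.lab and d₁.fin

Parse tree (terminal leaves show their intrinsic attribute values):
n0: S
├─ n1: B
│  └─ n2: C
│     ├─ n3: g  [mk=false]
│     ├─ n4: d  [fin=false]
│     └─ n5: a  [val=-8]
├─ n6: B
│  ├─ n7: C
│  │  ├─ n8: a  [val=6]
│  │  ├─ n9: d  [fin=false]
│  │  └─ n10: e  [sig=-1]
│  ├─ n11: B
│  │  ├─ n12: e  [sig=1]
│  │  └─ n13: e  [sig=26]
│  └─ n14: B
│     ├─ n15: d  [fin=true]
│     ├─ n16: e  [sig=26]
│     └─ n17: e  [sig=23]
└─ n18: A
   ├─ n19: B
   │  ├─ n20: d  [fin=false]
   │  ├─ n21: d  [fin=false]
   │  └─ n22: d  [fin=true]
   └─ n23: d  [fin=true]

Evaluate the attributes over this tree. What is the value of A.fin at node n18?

1. n1.key = 15  [15]
2. n1.lab = true  [true]
3. n2.tag = true  [B.lab == true]
4. n3.mk = false  [terminal]
5. n4.fin = false  [terminal]
6. n5.val = -8  [terminal]
7. n2.lab = 13  [13]
8. n2.idx = "nn"  ["nn"]
9. n2.lim = 22  [a.val + 30]
10. n1.tag = false  [C.lim > 22]
11. n6.key = 24  [24]
12. n6.lab = false  [B₀.tag == true]
13. n7.tag = true  [B₀.key > 23]
14. n8.val = 6  [terminal]
15. n9.fin = false  [terminal]
16. n10.sig = -1  [terminal]
17. n7.lab = 10  [10]
18. n7.idx = "zk"  ["zk"]
19. n7.lim = 14  [a.val + 8]
20. n11.key = 27  [len(C.idx) + 25]
21. n11.lab = true  [C.lim > 13]
22. n12.sig = 1  [terminal]
23. n13.sig = 26  [terminal]
24. n11.tag = false  [false]
25. n14.key = 21  [C.lab + 11]
26. n14.lab = false  [C.lab > 10]
27. n15.fin = true  [terminal]
28. n16.sig = 26  [terminal]
29. n17.sig = 23  [terminal]
30. n14.tag = true  [d.fin == true]
31. n6.tag = true  [B₀.key > 23]
32. n18.live = false  [B₁.tag and B₀.tag]
33. n19.key = 5  [5]
34. n19.lab = false  [A.live == true]
35. n20.fin = false  [terminal]
36. n21.fin = false  [terminal]
37. n22.fin = true  [terminal]
38. n19.tag = false  [B.lab and d₁.fin]
39. n23.fin = true  [terminal]
40. n18.fin = true  [B.tag or d.fin]
41. n18.pre = false  [A.live == true]
42. n18.lab = 9  [9]
43. n0.tag = 5  [A.lab * -1 + 14]
44. n0.env = true  [not B₀.tag]

true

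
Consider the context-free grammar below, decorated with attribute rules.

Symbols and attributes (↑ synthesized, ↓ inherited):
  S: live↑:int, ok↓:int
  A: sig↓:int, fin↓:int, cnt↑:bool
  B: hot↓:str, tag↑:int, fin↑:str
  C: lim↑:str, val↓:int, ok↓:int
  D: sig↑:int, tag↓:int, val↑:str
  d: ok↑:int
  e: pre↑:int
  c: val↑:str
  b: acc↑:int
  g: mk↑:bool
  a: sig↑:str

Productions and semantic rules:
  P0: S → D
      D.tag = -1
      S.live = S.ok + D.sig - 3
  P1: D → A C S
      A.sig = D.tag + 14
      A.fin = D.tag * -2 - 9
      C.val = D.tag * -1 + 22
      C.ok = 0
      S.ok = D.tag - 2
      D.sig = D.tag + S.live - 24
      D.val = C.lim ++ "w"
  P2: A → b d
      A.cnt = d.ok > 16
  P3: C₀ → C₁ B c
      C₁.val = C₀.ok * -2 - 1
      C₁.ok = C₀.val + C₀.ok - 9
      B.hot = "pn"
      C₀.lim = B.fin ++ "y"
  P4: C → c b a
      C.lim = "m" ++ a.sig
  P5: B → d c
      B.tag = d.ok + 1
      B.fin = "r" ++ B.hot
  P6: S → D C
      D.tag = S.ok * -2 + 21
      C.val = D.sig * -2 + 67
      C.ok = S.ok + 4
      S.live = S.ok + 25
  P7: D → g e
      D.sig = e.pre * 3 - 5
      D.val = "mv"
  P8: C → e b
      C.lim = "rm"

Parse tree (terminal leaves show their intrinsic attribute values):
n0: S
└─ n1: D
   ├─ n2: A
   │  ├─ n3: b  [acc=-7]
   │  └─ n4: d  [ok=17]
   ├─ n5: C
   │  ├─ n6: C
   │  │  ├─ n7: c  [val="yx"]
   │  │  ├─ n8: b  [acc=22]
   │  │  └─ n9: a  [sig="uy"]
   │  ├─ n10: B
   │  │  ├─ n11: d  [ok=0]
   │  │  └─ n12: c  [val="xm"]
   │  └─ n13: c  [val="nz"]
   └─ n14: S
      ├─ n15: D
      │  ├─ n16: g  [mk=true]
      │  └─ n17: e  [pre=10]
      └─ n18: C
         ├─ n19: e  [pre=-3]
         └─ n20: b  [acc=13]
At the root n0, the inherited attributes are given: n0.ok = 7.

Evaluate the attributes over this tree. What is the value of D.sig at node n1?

1. n0.ok = 7  [given at root]
2. n1.tag = -1  [-1]
3. n2.sig = 13  [D.tag + 14]
4. n2.fin = -7  [D.tag * -2 - 9]
5. n3.acc = -7  [terminal]
6. n4.ok = 17  [terminal]
7. n2.cnt = true  [d.ok > 16]
8. n5.val = 23  [D.tag * -1 + 22]
9. n5.ok = 0  [0]
10. n6.val = -1  [C₀.ok * -2 - 1]
11. n6.ok = 14  [C₀.val + C₀.ok - 9]
12. n7.val = "yx"  [terminal]
13. n8.acc = 22  [terminal]
14. n9.sig = "uy"  [terminal]
15. n6.lim = "muy"  ["m" ++ a.sig]
16. n10.hot = "pn"  ["pn"]
17. n11.ok = 0  [terminal]
18. n12.val = "xm"  [terminal]
19. n10.tag = 1  [d.ok + 1]
20. n10.fin = "rpn"  ["r" ++ B.hot]
21. n13.val = "nz"  [terminal]
22. n5.lim = "rpny"  [B.fin ++ "y"]
23. n14.ok = -3  [D.tag - 2]
24. n15.tag = 27  [S.ok * -2 + 21]
25. n16.mk = true  [terminal]
26. n17.pre = 10  [terminal]
27. n15.sig = 25  [e.pre * 3 - 5]
28. n15.val = "mv"  ["mv"]
29. n18.val = 17  [D.sig * -2 + 67]
30. n18.ok = 1  [S.ok + 4]
31. n19.pre = -3  [terminal]
32. n20.acc = 13  [terminal]
33. n18.lim = "rm"  ["rm"]
34. n14.live = 22  [S.ok + 25]
35. n1.sig = -3  [D.tag + S.live - 24]
36. n1.val = "rpnyw"  [C.lim ++ "w"]
37. n0.live = 1  [S.ok + D.sig - 3]

-3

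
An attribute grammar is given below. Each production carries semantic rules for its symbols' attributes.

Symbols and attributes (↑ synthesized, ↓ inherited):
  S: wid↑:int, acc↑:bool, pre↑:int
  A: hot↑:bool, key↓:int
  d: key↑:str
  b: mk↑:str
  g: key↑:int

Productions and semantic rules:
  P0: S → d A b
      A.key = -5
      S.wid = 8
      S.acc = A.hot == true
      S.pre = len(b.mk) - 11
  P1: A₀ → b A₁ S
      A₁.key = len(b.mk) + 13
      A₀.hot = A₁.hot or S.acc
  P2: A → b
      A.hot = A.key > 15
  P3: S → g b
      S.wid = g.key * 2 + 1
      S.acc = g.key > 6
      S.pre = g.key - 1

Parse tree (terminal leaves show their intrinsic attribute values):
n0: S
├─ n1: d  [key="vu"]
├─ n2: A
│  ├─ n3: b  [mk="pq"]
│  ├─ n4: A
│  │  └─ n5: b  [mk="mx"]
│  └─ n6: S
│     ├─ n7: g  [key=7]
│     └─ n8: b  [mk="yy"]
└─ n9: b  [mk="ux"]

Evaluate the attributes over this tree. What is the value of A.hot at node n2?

true

1. n1.key = "vu"  [terminal]
2. n2.key = -5  [-5]
3. n3.mk = "pq"  [terminal]
4. n4.key = 15  [len(b.mk) + 13]
5. n5.mk = "mx"  [terminal]
6. n4.hot = false  [A.key > 15]
7. n7.key = 7  [terminal]
8. n8.mk = "yy"  [terminal]
9. n6.wid = 15  [g.key * 2 + 1]
10. n6.acc = true  [g.key > 6]
11. n6.pre = 6  [g.key - 1]
12. n2.hot = true  [A₁.hot or S.acc]
13. n9.mk = "ux"  [terminal]
14. n0.wid = 8  [8]
15. n0.acc = true  [A.hot == true]
16. n0.pre = -9  [len(b.mk) - 11]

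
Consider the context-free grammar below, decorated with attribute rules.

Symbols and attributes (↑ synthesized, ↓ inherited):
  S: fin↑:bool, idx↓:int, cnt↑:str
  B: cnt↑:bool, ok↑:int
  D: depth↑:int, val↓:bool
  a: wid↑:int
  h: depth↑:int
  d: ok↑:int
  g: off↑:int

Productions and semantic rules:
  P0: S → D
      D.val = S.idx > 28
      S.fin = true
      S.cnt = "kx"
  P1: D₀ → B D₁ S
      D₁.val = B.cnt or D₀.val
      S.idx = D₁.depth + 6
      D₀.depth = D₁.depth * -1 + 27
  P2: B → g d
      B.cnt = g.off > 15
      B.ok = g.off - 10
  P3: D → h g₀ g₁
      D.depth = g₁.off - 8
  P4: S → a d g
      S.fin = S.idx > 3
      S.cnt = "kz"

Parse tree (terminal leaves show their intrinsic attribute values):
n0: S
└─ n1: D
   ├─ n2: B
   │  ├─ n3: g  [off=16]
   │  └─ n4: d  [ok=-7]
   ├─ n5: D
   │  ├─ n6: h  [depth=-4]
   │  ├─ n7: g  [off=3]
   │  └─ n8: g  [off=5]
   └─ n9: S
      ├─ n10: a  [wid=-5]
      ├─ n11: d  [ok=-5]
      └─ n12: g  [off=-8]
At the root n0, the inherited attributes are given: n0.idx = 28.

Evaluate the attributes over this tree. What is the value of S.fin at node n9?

false

1. n0.idx = 28  [given at root]
2. n1.val = false  [S.idx > 28]
3. n3.off = 16  [terminal]
4. n4.ok = -7  [terminal]
5. n2.cnt = true  [g.off > 15]
6. n2.ok = 6  [g.off - 10]
7. n5.val = true  [B.cnt or D₀.val]
8. n6.depth = -4  [terminal]
9. n7.off = 3  [terminal]
10. n8.off = 5  [terminal]
11. n5.depth = -3  [g₁.off - 8]
12. n9.idx = 3  [D₁.depth + 6]
13. n10.wid = -5  [terminal]
14. n11.ok = -5  [terminal]
15. n12.off = -8  [terminal]
16. n9.fin = false  [S.idx > 3]
17. n9.cnt = "kz"  ["kz"]
18. n1.depth = 30  [D₁.depth * -1 + 27]
19. n0.fin = true  [true]
20. n0.cnt = "kx"  ["kx"]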